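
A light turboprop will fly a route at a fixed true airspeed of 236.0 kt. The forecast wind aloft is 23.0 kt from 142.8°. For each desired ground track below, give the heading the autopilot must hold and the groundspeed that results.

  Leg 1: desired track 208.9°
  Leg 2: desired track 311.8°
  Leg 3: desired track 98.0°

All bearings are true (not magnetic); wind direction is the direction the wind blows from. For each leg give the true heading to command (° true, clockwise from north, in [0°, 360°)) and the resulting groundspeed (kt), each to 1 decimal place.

Leg 1: desired track 208.9°; wind correction -5.1° → command heading 203.8°, groundspeed 225.7 kt
Leg 2: desired track 311.8°; wind correction -1.1° → command heading 310.7°, groundspeed 258.5 kt
Leg 3: desired track 98.0°; wind correction +3.9° → command heading 101.9°, groundspeed 219.1 kt

Leg 1: heading=203.8°, groundspeed=225.7 kt
Leg 2: heading=310.7°, groundspeed=258.5 kt
Leg 3: heading=101.9°, groundspeed=219.1 kt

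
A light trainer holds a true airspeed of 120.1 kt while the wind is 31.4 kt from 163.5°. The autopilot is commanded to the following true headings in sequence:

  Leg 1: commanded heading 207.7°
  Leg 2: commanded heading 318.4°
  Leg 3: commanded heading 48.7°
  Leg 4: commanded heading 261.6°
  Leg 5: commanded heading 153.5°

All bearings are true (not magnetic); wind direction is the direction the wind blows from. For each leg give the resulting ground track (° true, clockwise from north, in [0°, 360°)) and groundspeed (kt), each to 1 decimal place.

Leg 1: track=220.3°, groundspeed=100.0 kt
Leg 2: track=323.5°, groundspeed=149.1 kt
Leg 3: track=36.6°, groundspeed=136.3 kt
Leg 4: track=275.6°, groundspeed=128.3 kt
Leg 5: track=150.0°, groundspeed=89.3 kt

Leg 1: heading 207.7°; drift +12.6° → track 220.3°, groundspeed 100.0 kt
Leg 2: heading 318.4°; drift +5.1° → track 323.5°, groundspeed 149.1 kt
Leg 3: heading 48.7°; drift -12.1° → track 36.6°, groundspeed 136.3 kt
Leg 4: heading 261.6°; drift +14.0° → track 275.6°, groundspeed 128.3 kt
Leg 5: heading 153.5°; drift -3.5° → track 150.0°, groundspeed 89.3 kt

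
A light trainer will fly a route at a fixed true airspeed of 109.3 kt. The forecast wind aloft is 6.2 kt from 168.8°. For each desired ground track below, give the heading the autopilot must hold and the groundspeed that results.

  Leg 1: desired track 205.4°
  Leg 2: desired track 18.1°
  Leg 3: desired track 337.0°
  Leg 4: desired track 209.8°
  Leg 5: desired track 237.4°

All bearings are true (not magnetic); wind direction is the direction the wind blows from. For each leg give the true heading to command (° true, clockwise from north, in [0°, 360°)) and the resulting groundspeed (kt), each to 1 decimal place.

Leg 1: desired track 205.4°; wind correction -1.9° → command heading 203.5°, groundspeed 104.3 kt
Leg 2: desired track 18.1°; wind correction +1.6° → command heading 19.7°, groundspeed 114.7 kt
Leg 3: desired track 337.0°; wind correction -0.7° → command heading 336.3°, groundspeed 115.4 kt
Leg 4: desired track 209.8°; wind correction -2.1° → command heading 207.7°, groundspeed 104.5 kt
Leg 5: desired track 237.4°; wind correction -3.0° → command heading 234.4°, groundspeed 106.9 kt

Leg 1: heading=203.5°, groundspeed=104.3 kt
Leg 2: heading=19.7°, groundspeed=114.7 kt
Leg 3: heading=336.3°, groundspeed=115.4 kt
Leg 4: heading=207.7°, groundspeed=104.5 kt
Leg 5: heading=234.4°, groundspeed=106.9 kt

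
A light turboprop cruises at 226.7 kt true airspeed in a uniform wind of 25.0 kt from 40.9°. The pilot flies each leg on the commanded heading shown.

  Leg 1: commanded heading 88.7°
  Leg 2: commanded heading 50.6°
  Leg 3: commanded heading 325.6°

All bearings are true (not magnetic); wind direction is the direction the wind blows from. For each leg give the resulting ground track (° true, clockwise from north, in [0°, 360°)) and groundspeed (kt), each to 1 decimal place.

Leg 1: track=93.7°, groundspeed=210.7 kt
Leg 2: track=51.8°, groundspeed=202.1 kt
Leg 3: track=319.3°, groundspeed=221.7 kt

Leg 1: heading 88.7°; drift +5.0° → track 93.7°, groundspeed 210.7 kt
Leg 2: heading 50.6°; drift +1.2° → track 51.8°, groundspeed 202.1 kt
Leg 3: heading 325.6°; drift -6.3° → track 319.3°, groundspeed 221.7 kt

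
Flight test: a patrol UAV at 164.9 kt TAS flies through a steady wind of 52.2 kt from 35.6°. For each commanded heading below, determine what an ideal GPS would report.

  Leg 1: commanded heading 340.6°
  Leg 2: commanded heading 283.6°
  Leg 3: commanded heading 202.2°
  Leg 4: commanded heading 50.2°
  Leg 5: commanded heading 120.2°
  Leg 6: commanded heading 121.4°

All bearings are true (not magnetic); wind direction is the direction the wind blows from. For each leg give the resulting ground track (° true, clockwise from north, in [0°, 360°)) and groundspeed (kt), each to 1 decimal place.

Leg 1: heading 340.6°; drift -17.6° → track 323.0°, groundspeed 141.6 kt
Leg 2: heading 283.6°; drift -14.7° → track 268.9°, groundspeed 190.7 kt
Leg 3: heading 202.2°; drift +3.2° → track 205.4°, groundspeed 216.0 kt
Leg 4: heading 50.2°; drift +6.6° → track 56.8°, groundspeed 115.1 kt
Leg 5: heading 120.2°; drift +18.0° → track 138.2°, groundspeed 168.2 kt
Leg 6: heading 121.4°; drift +17.9° → track 139.3°, groundspeed 169.3 kt

Leg 1: track=323.0°, groundspeed=141.6 kt
Leg 2: track=268.9°, groundspeed=190.7 kt
Leg 3: track=205.4°, groundspeed=216.0 kt
Leg 4: track=56.8°, groundspeed=115.1 kt
Leg 5: track=138.2°, groundspeed=168.2 kt
Leg 6: track=139.3°, groundspeed=169.3 kt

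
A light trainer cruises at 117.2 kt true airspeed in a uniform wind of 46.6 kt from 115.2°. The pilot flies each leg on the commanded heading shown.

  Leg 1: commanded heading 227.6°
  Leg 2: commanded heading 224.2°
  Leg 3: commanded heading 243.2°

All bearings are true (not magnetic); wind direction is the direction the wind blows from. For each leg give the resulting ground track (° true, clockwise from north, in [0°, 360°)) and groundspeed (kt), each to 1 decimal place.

Leg 1: heading 227.6°; drift +17.7° → track 245.3°, groundspeed 141.7 kt
Leg 2: heading 224.2°; drift +18.4° → track 242.6°, groundspeed 139.5 kt
Leg 3: heading 243.2°; drift +14.1° → track 257.3°, groundspeed 150.4 kt

Leg 1: track=245.3°, groundspeed=141.7 kt
Leg 2: track=242.6°, groundspeed=139.5 kt
Leg 3: track=257.3°, groundspeed=150.4 kt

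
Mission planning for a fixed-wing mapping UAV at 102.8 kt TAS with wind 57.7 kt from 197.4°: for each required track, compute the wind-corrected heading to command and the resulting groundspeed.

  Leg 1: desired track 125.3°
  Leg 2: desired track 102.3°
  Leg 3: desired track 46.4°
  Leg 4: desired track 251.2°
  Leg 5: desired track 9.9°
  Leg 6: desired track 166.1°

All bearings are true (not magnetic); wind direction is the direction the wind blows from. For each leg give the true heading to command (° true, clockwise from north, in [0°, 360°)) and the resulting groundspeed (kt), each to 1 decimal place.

Leg 1: desired track 125.3°; wind correction +32.3° → command heading 157.6°, groundspeed 69.2 kt
Leg 2: desired track 102.3°; wind correction +34.0° → command heading 136.3°, groundspeed 90.4 kt
Leg 3: desired track 46.4°; wind correction +15.8° → command heading 62.2°, groundspeed 149.4 kt
Leg 4: desired track 251.2°; wind correction -26.9° → command heading 224.3°, groundspeed 57.6 kt
Leg 5: desired track 9.9°; wind correction -4.2° → command heading 5.7°, groundspeed 159.7 kt
Leg 6: desired track 166.1°; wind correction +17.0° → command heading 183.1°, groundspeed 49.0 kt

Leg 1: heading=157.6°, groundspeed=69.2 kt
Leg 2: heading=136.3°, groundspeed=90.4 kt
Leg 3: heading=62.2°, groundspeed=149.4 kt
Leg 4: heading=224.3°, groundspeed=57.6 kt
Leg 5: heading=5.7°, groundspeed=159.7 kt
Leg 6: heading=183.1°, groundspeed=49.0 kt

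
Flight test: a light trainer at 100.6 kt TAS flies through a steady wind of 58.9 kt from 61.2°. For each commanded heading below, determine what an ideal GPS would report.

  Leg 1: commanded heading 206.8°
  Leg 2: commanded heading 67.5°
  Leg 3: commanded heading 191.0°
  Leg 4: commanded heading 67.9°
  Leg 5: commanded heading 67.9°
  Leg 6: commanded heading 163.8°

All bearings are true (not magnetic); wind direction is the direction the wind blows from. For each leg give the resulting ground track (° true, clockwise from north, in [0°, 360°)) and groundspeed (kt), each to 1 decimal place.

Leg 1: track=219.4°, groundspeed=152.9 kt
Leg 2: track=76.2°, groundspeed=42.5 kt
Leg 3: track=209.1°, groundspeed=145.5 kt
Leg 4: track=77.2°, groundspeed=42.7 kt
Leg 5: track=77.2°, groundspeed=42.7 kt
Leg 6: track=190.7°, groundspeed=127.2 kt

Leg 1: heading 206.8°; drift +12.6° → track 219.4°, groundspeed 152.9 kt
Leg 2: heading 67.5°; drift +8.7° → track 76.2°, groundspeed 42.5 kt
Leg 3: heading 191.0°; drift +18.1° → track 209.1°, groundspeed 145.5 kt
Leg 4: heading 67.9°; drift +9.3° → track 77.2°, groundspeed 42.7 kt
Leg 5: heading 67.9°; drift +9.3° → track 77.2°, groundspeed 42.7 kt
Leg 6: heading 163.8°; drift +26.9° → track 190.7°, groundspeed 127.2 kt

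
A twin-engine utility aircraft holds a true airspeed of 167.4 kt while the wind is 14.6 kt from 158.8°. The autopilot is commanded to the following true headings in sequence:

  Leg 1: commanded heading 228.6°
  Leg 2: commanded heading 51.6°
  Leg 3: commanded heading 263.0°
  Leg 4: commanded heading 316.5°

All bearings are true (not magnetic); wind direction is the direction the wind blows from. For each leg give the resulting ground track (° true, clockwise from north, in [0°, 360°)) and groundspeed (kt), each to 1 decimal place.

Leg 1: track=233.4°, groundspeed=162.9 kt
Leg 2: track=47.0°, groundspeed=172.3 kt
Leg 3: track=267.7°, groundspeed=171.6 kt
Leg 4: track=318.3°, groundspeed=181.0 kt

Leg 1: heading 228.6°; drift +4.8° → track 233.4°, groundspeed 162.9 kt
Leg 2: heading 51.6°; drift -4.6° → track 47.0°, groundspeed 172.3 kt
Leg 3: heading 263.0°; drift +4.7° → track 267.7°, groundspeed 171.6 kt
Leg 4: heading 316.5°; drift +1.8° → track 318.3°, groundspeed 181.0 kt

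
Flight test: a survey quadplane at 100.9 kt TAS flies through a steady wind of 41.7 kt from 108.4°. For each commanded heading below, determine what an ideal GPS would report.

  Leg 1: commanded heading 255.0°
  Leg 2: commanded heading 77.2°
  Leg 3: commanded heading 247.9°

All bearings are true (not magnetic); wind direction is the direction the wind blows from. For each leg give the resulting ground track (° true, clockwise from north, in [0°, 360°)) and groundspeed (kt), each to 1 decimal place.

Leg 1: track=264.6°, groundspeed=137.6 kt
Leg 2: track=58.9°, groundspeed=68.7 kt
Leg 3: track=259.4°, groundspeed=135.3 kt

Leg 1: heading 255.0°; drift +9.6° → track 264.6°, groundspeed 137.6 kt
Leg 2: heading 77.2°; drift -18.3° → track 58.9°, groundspeed 68.7 kt
Leg 3: heading 247.9°; drift +11.5° → track 259.4°, groundspeed 135.3 kt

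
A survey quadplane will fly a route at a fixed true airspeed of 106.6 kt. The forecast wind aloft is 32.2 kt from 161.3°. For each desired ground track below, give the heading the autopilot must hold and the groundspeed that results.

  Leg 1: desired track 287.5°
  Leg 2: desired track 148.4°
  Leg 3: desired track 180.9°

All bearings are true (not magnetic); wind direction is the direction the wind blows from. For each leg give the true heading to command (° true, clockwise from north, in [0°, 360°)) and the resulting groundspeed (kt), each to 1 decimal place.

Leg 1: desired track 287.5°; wind correction -14.1° → command heading 273.4°, groundspeed 122.4 kt
Leg 2: desired track 148.4°; wind correction +3.9° → command heading 152.3°, groundspeed 75.0 kt
Leg 3: desired track 180.9°; wind correction -5.8° → command heading 175.1°, groundspeed 75.7 kt

Leg 1: heading=273.4°, groundspeed=122.4 kt
Leg 2: heading=152.3°, groundspeed=75.0 kt
Leg 3: heading=175.1°, groundspeed=75.7 kt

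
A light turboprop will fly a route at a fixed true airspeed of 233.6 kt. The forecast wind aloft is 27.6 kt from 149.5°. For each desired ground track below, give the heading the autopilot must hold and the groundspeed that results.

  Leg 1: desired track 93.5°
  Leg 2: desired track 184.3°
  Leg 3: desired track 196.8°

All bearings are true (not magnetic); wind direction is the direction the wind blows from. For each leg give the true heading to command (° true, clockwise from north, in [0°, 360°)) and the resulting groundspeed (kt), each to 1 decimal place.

Leg 1: desired track 93.5°; wind correction +5.6° → command heading 99.1°, groundspeed 217.0 kt
Leg 2: desired track 184.3°; wind correction -3.9° → command heading 180.4°, groundspeed 210.4 kt
Leg 3: desired track 196.8°; wind correction -5.0° → command heading 191.8°, groundspeed 214.0 kt

Leg 1: heading=99.1°, groundspeed=217.0 kt
Leg 2: heading=180.4°, groundspeed=210.4 kt
Leg 3: heading=191.8°, groundspeed=214.0 kt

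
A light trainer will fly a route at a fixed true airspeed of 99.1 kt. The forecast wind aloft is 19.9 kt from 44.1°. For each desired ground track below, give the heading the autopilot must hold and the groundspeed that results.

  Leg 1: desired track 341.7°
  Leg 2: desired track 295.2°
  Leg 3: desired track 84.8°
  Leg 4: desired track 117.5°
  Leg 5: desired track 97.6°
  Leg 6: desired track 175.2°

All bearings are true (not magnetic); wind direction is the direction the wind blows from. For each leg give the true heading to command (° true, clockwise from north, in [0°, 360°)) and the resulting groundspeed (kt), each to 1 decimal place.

Leg 1: heading=352.0°, groundspeed=88.3 kt
Leg 2: heading=306.2°, groundspeed=103.7 kt
Leg 3: heading=77.3°, groundspeed=83.2 kt
Leg 4: heading=106.4°, groundspeed=91.6 kt
Leg 5: heading=88.3°, groundspeed=86.0 kt
Leg 6: heading=166.5°, groundspeed=111.0 kt

Leg 1: desired track 341.7°; wind correction +10.3° → command heading 352.0°, groundspeed 88.3 kt
Leg 2: desired track 295.2°; wind correction +11.0° → command heading 306.2°, groundspeed 103.7 kt
Leg 3: desired track 84.8°; wind correction -7.5° → command heading 77.3°, groundspeed 83.2 kt
Leg 4: desired track 117.5°; wind correction -11.1° → command heading 106.4°, groundspeed 91.6 kt
Leg 5: desired track 97.6°; wind correction -9.3° → command heading 88.3°, groundspeed 86.0 kt
Leg 6: desired track 175.2°; wind correction -8.7° → command heading 166.5°, groundspeed 111.0 kt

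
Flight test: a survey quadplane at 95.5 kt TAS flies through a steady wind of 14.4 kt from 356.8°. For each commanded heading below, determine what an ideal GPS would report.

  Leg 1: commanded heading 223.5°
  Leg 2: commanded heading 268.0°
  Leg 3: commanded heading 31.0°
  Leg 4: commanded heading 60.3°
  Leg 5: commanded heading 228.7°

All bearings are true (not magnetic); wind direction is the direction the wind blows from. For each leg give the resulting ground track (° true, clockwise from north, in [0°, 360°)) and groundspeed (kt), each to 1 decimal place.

Leg 1: track=217.8°, groundspeed=105.9 kt
Leg 2: track=259.4°, groundspeed=96.3 kt
Leg 3: track=36.5°, groundspeed=84.0 kt
Leg 4: track=68.5°, groundspeed=90.0 kt
Leg 5: track=222.5°, groundspeed=105.0 kt

Leg 1: heading 223.5°; drift -5.7° → track 217.8°, groundspeed 105.9 kt
Leg 2: heading 268.0°; drift -8.6° → track 259.4°, groundspeed 96.3 kt
Leg 3: heading 31.0°; drift +5.5° → track 36.5°, groundspeed 84.0 kt
Leg 4: heading 60.3°; drift +8.2° → track 68.5°, groundspeed 90.0 kt
Leg 5: heading 228.7°; drift -6.2° → track 222.5°, groundspeed 105.0 kt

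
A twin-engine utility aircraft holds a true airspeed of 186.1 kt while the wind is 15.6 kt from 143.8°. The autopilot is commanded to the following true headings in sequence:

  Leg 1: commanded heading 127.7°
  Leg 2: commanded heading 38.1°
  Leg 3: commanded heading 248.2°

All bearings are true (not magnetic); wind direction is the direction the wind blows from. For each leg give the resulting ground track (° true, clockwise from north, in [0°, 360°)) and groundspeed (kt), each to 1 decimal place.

Leg 1: heading 127.7°; drift -1.4° → track 126.3°, groundspeed 171.2 kt
Leg 2: heading 38.1°; drift -4.5° → track 33.6°, groundspeed 190.9 kt
Leg 3: heading 248.2°; drift +4.5° → track 252.7°, groundspeed 190.6 kt

Leg 1: track=126.3°, groundspeed=171.2 kt
Leg 2: track=33.6°, groundspeed=190.9 kt
Leg 3: track=252.7°, groundspeed=190.6 kt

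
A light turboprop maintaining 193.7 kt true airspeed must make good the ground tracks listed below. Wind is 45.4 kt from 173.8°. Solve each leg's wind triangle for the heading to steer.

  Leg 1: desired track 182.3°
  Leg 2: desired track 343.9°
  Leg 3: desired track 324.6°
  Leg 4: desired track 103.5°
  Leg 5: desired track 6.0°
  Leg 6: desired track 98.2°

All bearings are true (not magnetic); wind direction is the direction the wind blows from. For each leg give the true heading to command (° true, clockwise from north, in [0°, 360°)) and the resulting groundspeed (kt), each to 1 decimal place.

Leg 1: heading=180.3°, groundspeed=148.7 kt
Leg 2: heading=341.6°, groundspeed=238.3 kt
Leg 3: heading=318.0°, groundspeed=232.1 kt
Leg 4: heading=116.2°, groundspeed=173.6 kt
Leg 5: heading=8.8°, groundspeed=237.8 kt
Leg 6: heading=111.3°, groundspeed=177.4 kt

Leg 1: desired track 182.3°; wind correction -2.0° → command heading 180.3°, groundspeed 148.7 kt
Leg 2: desired track 343.9°; wind correction -2.3° → command heading 341.6°, groundspeed 238.3 kt
Leg 3: desired track 324.6°; wind correction -6.6° → command heading 318.0°, groundspeed 232.1 kt
Leg 4: desired track 103.5°; wind correction +12.7° → command heading 116.2°, groundspeed 173.6 kt
Leg 5: desired track 6.0°; wind correction +2.8° → command heading 8.8°, groundspeed 237.8 kt
Leg 6: desired track 98.2°; wind correction +13.1° → command heading 111.3°, groundspeed 177.4 kt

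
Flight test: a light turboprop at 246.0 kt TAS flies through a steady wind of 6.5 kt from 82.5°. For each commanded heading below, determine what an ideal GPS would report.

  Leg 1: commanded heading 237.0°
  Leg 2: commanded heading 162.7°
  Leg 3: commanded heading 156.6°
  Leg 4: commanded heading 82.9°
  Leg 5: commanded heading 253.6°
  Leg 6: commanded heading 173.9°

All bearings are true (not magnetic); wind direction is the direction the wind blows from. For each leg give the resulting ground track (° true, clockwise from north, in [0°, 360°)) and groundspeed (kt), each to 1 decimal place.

Leg 1: heading 237.0°; drift +0.6° → track 237.6°, groundspeed 251.9 kt
Leg 2: heading 162.7°; drift +1.5° → track 164.2°, groundspeed 245.0 kt
Leg 3: heading 156.6°; drift +1.5° → track 158.1°, groundspeed 244.3 kt
Leg 4: heading 82.9°; drift +0.0° → track 82.9°, groundspeed 239.5 kt
Leg 5: heading 253.6°; drift +0.2° → track 253.8°, groundspeed 252.4 kt
Leg 6: heading 173.9°; drift +1.5° → track 175.4°, groundspeed 246.2 kt

Leg 1: track=237.6°, groundspeed=251.9 kt
Leg 2: track=164.2°, groundspeed=245.0 kt
Leg 3: track=158.1°, groundspeed=244.3 kt
Leg 4: track=82.9°, groundspeed=239.5 kt
Leg 5: track=253.8°, groundspeed=252.4 kt
Leg 6: track=175.4°, groundspeed=246.2 kt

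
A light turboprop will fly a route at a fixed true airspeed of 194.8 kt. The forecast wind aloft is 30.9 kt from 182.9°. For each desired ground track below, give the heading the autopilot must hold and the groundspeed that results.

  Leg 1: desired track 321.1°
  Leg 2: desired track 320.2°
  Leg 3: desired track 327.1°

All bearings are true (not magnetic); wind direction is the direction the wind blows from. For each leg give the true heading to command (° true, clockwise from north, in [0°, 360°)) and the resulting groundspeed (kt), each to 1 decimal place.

Leg 1: desired track 321.1°; wind correction -6.1° → command heading 315.0°, groundspeed 216.7 kt
Leg 2: desired track 320.2°; wind correction -6.2° → command heading 314.0°, groundspeed 216.4 kt
Leg 3: desired track 327.1°; wind correction -5.3° → command heading 321.8°, groundspeed 219.0 kt

Leg 1: heading=315.0°, groundspeed=216.7 kt
Leg 2: heading=314.0°, groundspeed=216.4 kt
Leg 3: heading=321.8°, groundspeed=219.0 kt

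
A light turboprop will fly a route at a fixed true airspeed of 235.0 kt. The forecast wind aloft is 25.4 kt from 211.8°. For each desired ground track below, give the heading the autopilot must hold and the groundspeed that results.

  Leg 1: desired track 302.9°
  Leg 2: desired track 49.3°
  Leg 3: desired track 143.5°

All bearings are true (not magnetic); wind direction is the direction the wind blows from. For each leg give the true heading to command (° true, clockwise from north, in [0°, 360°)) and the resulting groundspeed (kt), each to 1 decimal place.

Leg 1: desired track 302.9°; wind correction -6.2° → command heading 296.7°, groundspeed 234.1 kt
Leg 2: desired track 49.3°; wind correction +1.9° → command heading 51.2°, groundspeed 259.1 kt
Leg 3: desired track 143.5°; wind correction +5.8° → command heading 149.3°, groundspeed 224.4 kt

Leg 1: heading=296.7°, groundspeed=234.1 kt
Leg 2: heading=51.2°, groundspeed=259.1 kt
Leg 3: heading=149.3°, groundspeed=224.4 kt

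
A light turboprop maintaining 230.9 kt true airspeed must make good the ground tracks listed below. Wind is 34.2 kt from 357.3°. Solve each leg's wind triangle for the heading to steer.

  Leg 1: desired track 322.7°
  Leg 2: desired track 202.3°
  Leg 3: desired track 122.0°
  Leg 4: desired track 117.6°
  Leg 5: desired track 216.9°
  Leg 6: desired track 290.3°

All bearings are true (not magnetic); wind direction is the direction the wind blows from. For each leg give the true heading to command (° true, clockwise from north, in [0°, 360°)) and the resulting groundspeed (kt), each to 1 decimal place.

Leg 1: desired track 322.7°; wind correction +4.8° → command heading 327.5°, groundspeed 201.9 kt
Leg 2: desired track 202.3°; wind correction +3.6° → command heading 205.9°, groundspeed 261.4 kt
Leg 3: desired track 122.0°; wind correction -7.0° → command heading 115.0°, groundspeed 248.7 kt
Leg 4: desired track 117.6°; wind correction -7.3° → command heading 110.3°, groundspeed 246.3 kt
Leg 5: desired track 216.9°; wind correction +5.4° → command heading 222.3°, groundspeed 256.2 kt
Leg 6: desired track 290.3°; wind correction +7.8° → command heading 298.1°, groundspeed 215.4 kt

Leg 1: heading=327.5°, groundspeed=201.9 kt
Leg 2: heading=205.9°, groundspeed=261.4 kt
Leg 3: heading=115.0°, groundspeed=248.7 kt
Leg 4: heading=110.3°, groundspeed=246.3 kt
Leg 5: heading=222.3°, groundspeed=256.2 kt
Leg 6: heading=298.1°, groundspeed=215.4 kt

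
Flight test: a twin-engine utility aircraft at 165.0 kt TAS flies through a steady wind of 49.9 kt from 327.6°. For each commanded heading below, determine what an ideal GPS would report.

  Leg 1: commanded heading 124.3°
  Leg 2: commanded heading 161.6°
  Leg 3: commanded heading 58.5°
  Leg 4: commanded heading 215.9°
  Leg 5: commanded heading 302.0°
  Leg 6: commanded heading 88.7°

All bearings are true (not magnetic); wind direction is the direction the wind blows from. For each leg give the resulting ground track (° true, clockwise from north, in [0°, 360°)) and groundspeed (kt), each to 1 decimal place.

Leg 1: heading 124.3°; drift +5.3° → track 129.6°, groundspeed 211.8 kt
Leg 2: heading 161.6°; drift -3.2° → track 158.4°, groundspeed 213.8 kt
Leg 3: heading 58.5°; drift +16.7° → track 75.2°, groundspeed 173.1 kt
Leg 4: heading 215.9°; drift -14.2° → track 201.7°, groundspeed 189.2 kt
Leg 5: heading 302.0°; drift -10.2° → track 291.8°, groundspeed 121.9 kt
Leg 6: heading 88.7°; drift +12.6° → track 101.3°, groundspeed 195.5 kt

Leg 1: track=129.6°, groundspeed=211.8 kt
Leg 2: track=158.4°, groundspeed=213.8 kt
Leg 3: track=75.2°, groundspeed=173.1 kt
Leg 4: track=201.7°, groundspeed=189.2 kt
Leg 5: track=291.8°, groundspeed=121.9 kt
Leg 6: track=101.3°, groundspeed=195.5 kt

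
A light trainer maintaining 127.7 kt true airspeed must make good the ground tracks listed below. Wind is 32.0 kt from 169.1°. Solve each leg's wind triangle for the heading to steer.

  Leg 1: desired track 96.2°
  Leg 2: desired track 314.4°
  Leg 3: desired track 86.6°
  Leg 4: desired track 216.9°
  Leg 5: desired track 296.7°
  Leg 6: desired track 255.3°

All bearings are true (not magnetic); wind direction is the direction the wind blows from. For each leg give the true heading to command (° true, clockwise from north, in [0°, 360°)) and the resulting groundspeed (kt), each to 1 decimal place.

Leg 1: desired track 96.2°; wind correction +13.9° → command heading 110.1°, groundspeed 114.6 kt
Leg 2: desired track 314.4°; wind correction -8.2° → command heading 306.2°, groundspeed 152.7 kt
Leg 3: desired track 86.6°; wind correction +14.4° → command heading 101.0°, groundspeed 119.5 kt
Leg 4: desired track 216.9°; wind correction -10.7° → command heading 206.2°, groundspeed 104.0 kt
Leg 5: desired track 296.7°; wind correction -11.5° → command heading 285.2°, groundspeed 144.7 kt
Leg 6: desired track 255.3°; wind correction -14.5° → command heading 240.8°, groundspeed 121.5 kt

Leg 1: heading=110.1°, groundspeed=114.6 kt
Leg 2: heading=306.2°, groundspeed=152.7 kt
Leg 3: heading=101.0°, groundspeed=119.5 kt
Leg 4: heading=206.2°, groundspeed=104.0 kt
Leg 5: heading=285.2°, groundspeed=144.7 kt
Leg 6: heading=240.8°, groundspeed=121.5 kt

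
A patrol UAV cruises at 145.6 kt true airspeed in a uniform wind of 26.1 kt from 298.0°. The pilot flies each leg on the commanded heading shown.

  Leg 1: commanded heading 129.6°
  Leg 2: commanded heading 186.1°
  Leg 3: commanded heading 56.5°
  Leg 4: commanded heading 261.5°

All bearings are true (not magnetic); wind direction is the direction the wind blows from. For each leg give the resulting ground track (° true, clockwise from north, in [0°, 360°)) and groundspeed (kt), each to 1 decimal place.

Leg 1: heading 129.6°; drift -1.8° → track 127.8°, groundspeed 171.2 kt
Leg 2: heading 186.1°; drift -8.9° → track 177.2°, groundspeed 157.2 kt
Leg 3: heading 56.5°; drift +8.3° → track 64.8°, groundspeed 159.7 kt
Leg 4: heading 261.5°; drift -7.1° → track 254.4°, groundspeed 125.6 kt

Leg 1: track=127.8°, groundspeed=171.2 kt
Leg 2: track=177.2°, groundspeed=157.2 kt
Leg 3: track=64.8°, groundspeed=159.7 kt
Leg 4: track=254.4°, groundspeed=125.6 kt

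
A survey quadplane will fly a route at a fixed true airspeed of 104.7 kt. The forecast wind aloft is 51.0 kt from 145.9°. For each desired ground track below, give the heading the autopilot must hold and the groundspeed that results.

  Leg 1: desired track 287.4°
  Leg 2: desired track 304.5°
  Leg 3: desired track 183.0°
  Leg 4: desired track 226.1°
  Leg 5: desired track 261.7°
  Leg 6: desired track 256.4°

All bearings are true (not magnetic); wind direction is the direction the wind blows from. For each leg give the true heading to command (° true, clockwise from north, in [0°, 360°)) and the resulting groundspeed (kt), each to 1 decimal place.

Leg 1: heading=269.7°, groundspeed=139.7 kt
Leg 2: heading=294.3°, groundspeed=150.5 kt
Leg 3: heading=165.9°, groundspeed=59.4 kt
Leg 4: heading=197.4°, groundspeed=83.2 kt
Leg 5: heading=235.7°, groundspeed=116.3 kt
Leg 6: heading=229.3°, groundspeed=111.0 kt

Leg 1: desired track 287.4°; wind correction -17.7° → command heading 269.7°, groundspeed 139.7 kt
Leg 2: desired track 304.5°; wind correction -10.2° → command heading 294.3°, groundspeed 150.5 kt
Leg 3: desired track 183.0°; wind correction -17.1° → command heading 165.9°, groundspeed 59.4 kt
Leg 4: desired track 226.1°; wind correction -28.7° → command heading 197.4°, groundspeed 83.2 kt
Leg 5: desired track 261.7°; wind correction -26.0° → command heading 235.7°, groundspeed 116.3 kt
Leg 6: desired track 256.4°; wind correction -27.1° → command heading 229.3°, groundspeed 111.0 kt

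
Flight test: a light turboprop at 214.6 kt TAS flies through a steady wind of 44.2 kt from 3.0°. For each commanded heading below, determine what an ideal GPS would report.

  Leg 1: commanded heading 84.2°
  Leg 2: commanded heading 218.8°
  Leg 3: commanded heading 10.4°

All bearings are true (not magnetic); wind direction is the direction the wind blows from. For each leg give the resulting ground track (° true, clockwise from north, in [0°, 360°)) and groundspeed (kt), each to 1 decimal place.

Leg 1: track=96.1°, groundspeed=212.4 kt
Leg 2: track=212.9°, groundspeed=251.8 kt
Leg 3: track=12.3°, groundspeed=170.9 kt

Leg 1: heading 84.2°; drift +11.9° → track 96.1°, groundspeed 212.4 kt
Leg 2: heading 218.8°; drift -5.9° → track 212.9°, groundspeed 251.8 kt
Leg 3: heading 10.4°; drift +1.9° → track 12.3°, groundspeed 170.9 kt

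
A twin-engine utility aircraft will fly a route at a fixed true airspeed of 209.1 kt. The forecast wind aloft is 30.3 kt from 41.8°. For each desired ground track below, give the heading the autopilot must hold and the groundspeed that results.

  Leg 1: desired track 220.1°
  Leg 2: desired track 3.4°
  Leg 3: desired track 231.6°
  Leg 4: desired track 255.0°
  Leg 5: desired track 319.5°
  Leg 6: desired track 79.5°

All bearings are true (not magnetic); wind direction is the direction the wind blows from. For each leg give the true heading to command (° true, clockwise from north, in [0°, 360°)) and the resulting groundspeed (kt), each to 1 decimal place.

Leg 1: heading=219.9°, groundspeed=239.4 kt
Leg 2: heading=8.6°, groundspeed=184.5 kt
Leg 3: heading=233.0°, groundspeed=238.9 kt
Leg 4: heading=259.6°, groundspeed=233.8 kt
Leg 5: heading=327.8°, groundspeed=202.9 kt
Leg 6: heading=74.4°, groundspeed=184.3 kt

Leg 1: desired track 220.1°; wind correction -0.2° → command heading 219.9°, groundspeed 239.4 kt
Leg 2: desired track 3.4°; wind correction +5.2° → command heading 8.6°, groundspeed 184.5 kt
Leg 3: desired track 231.6°; wind correction +1.4° → command heading 233.0°, groundspeed 238.9 kt
Leg 4: desired track 255.0°; wind correction +4.6° → command heading 259.6°, groundspeed 233.8 kt
Leg 5: desired track 319.5°; wind correction +8.3° → command heading 327.8°, groundspeed 202.9 kt
Leg 6: desired track 79.5°; wind correction -5.1° → command heading 74.4°, groundspeed 184.3 kt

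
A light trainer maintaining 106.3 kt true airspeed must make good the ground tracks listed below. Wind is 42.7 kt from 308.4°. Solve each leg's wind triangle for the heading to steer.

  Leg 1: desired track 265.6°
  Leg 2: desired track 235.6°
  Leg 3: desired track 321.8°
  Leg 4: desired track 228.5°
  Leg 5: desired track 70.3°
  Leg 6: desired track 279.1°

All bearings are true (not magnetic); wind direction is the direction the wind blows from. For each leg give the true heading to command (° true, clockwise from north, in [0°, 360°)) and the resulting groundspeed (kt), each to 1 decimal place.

Leg 1: desired track 265.6°; wind correction +15.8° → command heading 281.4°, groundspeed 70.9 kt
Leg 2: desired track 235.6°; wind correction +22.6° → command heading 258.2°, groundspeed 85.5 kt
Leg 3: desired track 321.8°; wind correction -5.3° → command heading 316.5°, groundspeed 64.3 kt
Leg 4: desired track 228.5°; wind correction +23.3° → command heading 251.8°, groundspeed 90.1 kt
Leg 5: desired track 70.3°; wind correction -19.9° → command heading 50.4°, groundspeed 122.5 kt
Leg 6: desired track 279.1°; wind correction +11.3° → command heading 290.4°, groundspeed 67.0 kt

Leg 1: heading=281.4°, groundspeed=70.9 kt
Leg 2: heading=258.2°, groundspeed=85.5 kt
Leg 3: heading=316.5°, groundspeed=64.3 kt
Leg 4: heading=251.8°, groundspeed=90.1 kt
Leg 5: heading=50.4°, groundspeed=122.5 kt
Leg 6: heading=290.4°, groundspeed=67.0 kt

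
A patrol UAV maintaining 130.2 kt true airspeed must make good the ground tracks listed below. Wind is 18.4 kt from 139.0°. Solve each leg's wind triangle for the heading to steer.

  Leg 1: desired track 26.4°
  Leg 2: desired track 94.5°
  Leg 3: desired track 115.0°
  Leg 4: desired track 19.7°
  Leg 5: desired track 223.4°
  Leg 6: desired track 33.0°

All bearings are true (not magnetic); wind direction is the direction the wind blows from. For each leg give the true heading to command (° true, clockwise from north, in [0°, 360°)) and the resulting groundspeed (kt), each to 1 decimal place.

Leg 1: desired track 26.4°; wind correction +7.5° → command heading 33.9°, groundspeed 136.2 kt
Leg 2: desired track 94.5°; wind correction +5.7° → command heading 100.2°, groundspeed 116.4 kt
Leg 3: desired track 115.0°; wind correction +3.3° → command heading 118.3°, groundspeed 113.2 kt
Leg 4: desired track 19.7°; wind correction +7.1° → command heading 26.8°, groundspeed 138.2 kt
Leg 5: desired track 223.4°; wind correction -8.1° → command heading 215.3°, groundspeed 127.1 kt
Leg 6: desired track 33.0°; wind correction +7.8° → command heading 40.8°, groundspeed 134.1 kt

Leg 1: heading=33.9°, groundspeed=136.2 kt
Leg 2: heading=100.2°, groundspeed=116.4 kt
Leg 3: heading=118.3°, groundspeed=113.2 kt
Leg 4: heading=26.8°, groundspeed=138.2 kt
Leg 5: heading=215.3°, groundspeed=127.1 kt
Leg 6: heading=40.8°, groundspeed=134.1 kt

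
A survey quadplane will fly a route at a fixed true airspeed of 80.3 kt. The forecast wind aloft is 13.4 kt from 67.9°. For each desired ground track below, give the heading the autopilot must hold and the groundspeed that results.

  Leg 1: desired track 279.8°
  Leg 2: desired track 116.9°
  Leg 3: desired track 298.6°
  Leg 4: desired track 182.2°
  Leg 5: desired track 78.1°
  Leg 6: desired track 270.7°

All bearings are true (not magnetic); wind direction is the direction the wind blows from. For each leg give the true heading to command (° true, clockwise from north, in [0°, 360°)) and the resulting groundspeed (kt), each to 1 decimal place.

Leg 1: desired track 279.8°; wind correction +5.1° → command heading 284.9°, groundspeed 91.4 kt
Leg 2: desired track 116.9°; wind correction -7.2° → command heading 109.7°, groundspeed 70.9 kt
Leg 3: desired track 298.6°; wind correction +7.4° → command heading 306.0°, groundspeed 88.1 kt
Leg 4: desired track 182.2°; wind correction -8.7° → command heading 173.5°, groundspeed 84.9 kt
Leg 5: desired track 78.1°; wind correction -1.7° → command heading 76.4°, groundspeed 67.1 kt
Leg 6: desired track 270.7°; wind correction +3.7° → command heading 274.4°, groundspeed 92.5 kt

Leg 1: heading=284.9°, groundspeed=91.4 kt
Leg 2: heading=109.7°, groundspeed=70.9 kt
Leg 3: heading=306.0°, groundspeed=88.1 kt
Leg 4: heading=173.5°, groundspeed=84.9 kt
Leg 5: heading=76.4°, groundspeed=67.1 kt
Leg 6: heading=274.4°, groundspeed=92.5 kt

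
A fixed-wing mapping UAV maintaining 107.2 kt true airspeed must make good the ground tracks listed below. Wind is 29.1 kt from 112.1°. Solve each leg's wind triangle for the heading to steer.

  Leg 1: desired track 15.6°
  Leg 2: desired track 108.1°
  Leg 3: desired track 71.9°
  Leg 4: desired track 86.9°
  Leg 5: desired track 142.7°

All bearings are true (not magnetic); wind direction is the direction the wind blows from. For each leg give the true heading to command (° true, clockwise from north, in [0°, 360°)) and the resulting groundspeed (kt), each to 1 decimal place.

Leg 1: heading=31.2°, groundspeed=106.5 kt
Leg 2: heading=109.2°, groundspeed=78.2 kt
Leg 3: heading=82.0°, groundspeed=83.3 kt
Leg 4: heading=93.5°, groundspeed=80.2 kt
Leg 5: heading=134.8°, groundspeed=81.1 kt

Leg 1: desired track 15.6°; wind correction +15.6° → command heading 31.2°, groundspeed 106.5 kt
Leg 2: desired track 108.1°; wind correction +1.1° → command heading 109.2°, groundspeed 78.2 kt
Leg 3: desired track 71.9°; wind correction +10.1° → command heading 82.0°, groundspeed 83.3 kt
Leg 4: desired track 86.9°; wind correction +6.6° → command heading 93.5°, groundspeed 80.2 kt
Leg 5: desired track 142.7°; wind correction -7.9° → command heading 134.8°, groundspeed 81.1 kt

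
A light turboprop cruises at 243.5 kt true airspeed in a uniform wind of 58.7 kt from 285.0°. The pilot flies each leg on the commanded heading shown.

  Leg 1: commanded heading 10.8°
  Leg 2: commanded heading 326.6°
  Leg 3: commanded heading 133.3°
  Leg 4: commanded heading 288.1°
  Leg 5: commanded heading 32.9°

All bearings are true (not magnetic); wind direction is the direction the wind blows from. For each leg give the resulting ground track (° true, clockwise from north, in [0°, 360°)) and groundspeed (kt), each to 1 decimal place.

Leg 1: track=24.6°, groundspeed=246.3 kt
Leg 2: track=337.6°, groundspeed=203.4 kt
Leg 3: track=127.9°, groundspeed=296.5 kt
Leg 4: track=289.1°, groundspeed=184.9 kt
Leg 5: track=45.0°, groundspeed=267.4 kt

Leg 1: heading 10.8°; drift +13.8° → track 24.6°, groundspeed 246.3 kt
Leg 2: heading 326.6°; drift +11.0° → track 337.6°, groundspeed 203.4 kt
Leg 3: heading 133.3°; drift -5.4° → track 127.9°, groundspeed 296.5 kt
Leg 4: heading 288.1°; drift +1.0° → track 289.1°, groundspeed 184.9 kt
Leg 5: heading 32.9°; drift +12.1° → track 45.0°, groundspeed 267.4 kt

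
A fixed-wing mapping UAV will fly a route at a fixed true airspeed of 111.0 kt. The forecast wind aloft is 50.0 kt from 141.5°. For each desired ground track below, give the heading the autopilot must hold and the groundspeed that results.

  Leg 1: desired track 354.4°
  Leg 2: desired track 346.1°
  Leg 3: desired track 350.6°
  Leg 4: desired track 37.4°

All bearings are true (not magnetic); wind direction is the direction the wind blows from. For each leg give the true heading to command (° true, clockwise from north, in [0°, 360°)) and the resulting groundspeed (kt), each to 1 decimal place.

Leg 1: heading=8.6°, groundspeed=149.6 kt
Leg 2: heading=356.9°, groundspeed=154.5 kt
Leg 3: heading=3.3°, groundspeed=152.0 kt
Leg 4: heading=63.3°, groundspeed=112.0 kt

Leg 1: desired track 354.4°; wind correction +14.2° → command heading 8.6°, groundspeed 149.6 kt
Leg 2: desired track 346.1°; wind correction +10.8° → command heading 356.9°, groundspeed 154.5 kt
Leg 3: desired track 350.6°; wind correction +12.7° → command heading 3.3°, groundspeed 152.0 kt
Leg 4: desired track 37.4°; wind correction +25.9° → command heading 63.3°, groundspeed 112.0 kt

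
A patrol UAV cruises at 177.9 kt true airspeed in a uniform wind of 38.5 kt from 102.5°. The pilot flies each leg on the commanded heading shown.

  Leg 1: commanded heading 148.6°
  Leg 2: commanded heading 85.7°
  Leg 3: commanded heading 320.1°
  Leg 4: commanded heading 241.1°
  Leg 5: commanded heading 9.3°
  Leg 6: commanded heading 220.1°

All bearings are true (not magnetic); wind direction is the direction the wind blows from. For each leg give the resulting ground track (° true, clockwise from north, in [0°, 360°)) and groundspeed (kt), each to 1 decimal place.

Leg 1: track=159.0°, groundspeed=153.7 kt
Leg 2: track=81.2°, groundspeed=141.5 kt
Leg 3: track=313.7°, groundspeed=209.7 kt
Leg 4: track=248.1°, groundspeed=208.3 kt
Leg 5: track=357.2°, groundspeed=184.1 kt
Leg 6: track=230.0°, groundspeed=198.7 kt

Leg 1: heading 148.6°; drift +10.4° → track 159.0°, groundspeed 153.7 kt
Leg 2: heading 85.7°; drift -4.5° → track 81.2°, groundspeed 141.5 kt
Leg 3: heading 320.1°; drift -6.4° → track 313.7°, groundspeed 209.7 kt
Leg 4: heading 241.1°; drift +7.0° → track 248.1°, groundspeed 208.3 kt
Leg 5: heading 9.3°; drift -12.1° → track 357.2°, groundspeed 184.1 kt
Leg 6: heading 220.1°; drift +9.9° → track 230.0°, groundspeed 198.7 kt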